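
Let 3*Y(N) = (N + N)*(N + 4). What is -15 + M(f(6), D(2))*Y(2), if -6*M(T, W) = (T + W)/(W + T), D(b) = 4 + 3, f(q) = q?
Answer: -49/3 ≈ -16.333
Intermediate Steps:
D(b) = 7
M(T, W) = -⅙ (M(T, W) = -(T + W)/(6*(W + T)) = -(T + W)/(6*(T + W)) = -⅙*1 = -⅙)
Y(N) = 2*N*(4 + N)/3 (Y(N) = ((N + N)*(N + 4))/3 = ((2*N)*(4 + N))/3 = (2*N*(4 + N))/3 = 2*N*(4 + N)/3)
-15 + M(f(6), D(2))*Y(2) = -15 - 2*(4 + 2)/9 = -15 - 2*6/9 = -15 - ⅙*8 = -15 - 4/3 = -49/3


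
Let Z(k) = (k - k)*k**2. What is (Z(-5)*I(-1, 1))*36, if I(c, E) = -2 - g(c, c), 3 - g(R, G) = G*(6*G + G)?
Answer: 0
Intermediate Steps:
g(R, G) = 3 - 7*G**2 (g(R, G) = 3 - G*(6*G + G) = 3 - G*7*G = 3 - 7*G**2)
Z(k) = 0 (Z(k) = 0*k**2 = 0)
I(c, E) = -5 + 7*c**2 (I(c, E) = -2 - (3 - 7*c**2) = -2 + (-3 + 7*c**2) = -5 + 7*c**2)
(Z(-5)*I(-1, 1))*36 = (0*(-5 + 7*(-1)**2))*36 = (0*(-5 + 7*1))*36 = (0*(-5 + 7))*36 = (0*2)*36 = 0*36 = 0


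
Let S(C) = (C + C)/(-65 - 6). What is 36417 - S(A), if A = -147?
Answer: 2585313/71 ≈ 36413.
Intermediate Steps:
S(C) = -2*C/71 (S(C) = (2*C)/(-71) = (2*C)*(-1/71) = -2*C/71)
36417 - S(A) = 36417 - (-2)*(-147)/71 = 36417 - 1*294/71 = 36417 - 294/71 = 2585313/71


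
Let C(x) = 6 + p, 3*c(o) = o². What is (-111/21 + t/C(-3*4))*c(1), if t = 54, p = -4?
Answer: 152/21 ≈ 7.2381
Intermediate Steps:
c(o) = o²/3
C(x) = 2 (C(x) = 6 - 4 = 2)
(-111/21 + t/C(-3*4))*c(1) = (-111/21 + 54/2)*((⅓)*1²) = (-111*1/21 + 54*(½))*((⅓)*1) = (-37/7 + 27)*(⅓) = (152/7)*(⅓) = 152/21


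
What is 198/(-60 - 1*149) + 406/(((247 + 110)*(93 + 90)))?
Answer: -166892/177327 ≈ -0.94115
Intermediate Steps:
198/(-60 - 1*149) + 406/(((247 + 110)*(93 + 90))) = 198/(-60 - 149) + 406/((357*183)) = 198/(-209) + 406/65331 = 198*(-1/209) + 406*(1/65331) = -18/19 + 58/9333 = -166892/177327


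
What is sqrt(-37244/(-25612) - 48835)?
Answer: I*sqrt(2002097685182)/6403 ≈ 220.98*I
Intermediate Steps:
sqrt(-37244/(-25612) - 48835) = sqrt(-37244*(-1/25612) - 48835) = sqrt(9311/6403 - 48835) = sqrt(-312681194/6403) = I*sqrt(2002097685182)/6403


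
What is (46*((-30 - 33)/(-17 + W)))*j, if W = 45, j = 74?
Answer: -7659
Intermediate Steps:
(46*((-30 - 33)/(-17 + W)))*j = (46*((-30 - 33)/(-17 + 45)))*74 = (46*(-63/28))*74 = (46*(-63*1/28))*74 = (46*(-9/4))*74 = -207/2*74 = -7659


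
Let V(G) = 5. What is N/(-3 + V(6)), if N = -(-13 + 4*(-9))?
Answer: 49/2 ≈ 24.500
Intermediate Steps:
N = 49 (N = -(-13 - 36) = -1*(-49) = 49)
N/(-3 + V(6)) = 49/(-3 + 5) = 49/2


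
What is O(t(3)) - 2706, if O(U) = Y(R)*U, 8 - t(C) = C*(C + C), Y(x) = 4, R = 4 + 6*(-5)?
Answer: -2746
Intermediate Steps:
R = -26 (R = 4 - 30 = -26)
t(C) = 8 - 2*C² (t(C) = 8 - C*(C + C) = 8 - C*2*C = 8 - 2*C²)
O(U) = 4*U
O(t(3)) - 2706 = 4*(8 - 2*3²) - 2706 = 4*(8 - 2*9) - 2706 = 4*(8 - 18) - 2706 = 4*(-10) - 2706 = -40 - 2706 = -2746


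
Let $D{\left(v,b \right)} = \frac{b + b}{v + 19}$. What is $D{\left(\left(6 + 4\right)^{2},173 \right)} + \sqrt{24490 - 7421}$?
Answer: $\frac{346}{119} + 13 \sqrt{101} \approx 133.56$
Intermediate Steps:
$D{\left(v,b \right)} = \frac{2 b}{19 + v}$
$D{\left(\left(6 + 4\right)^{2},173 \right)} + \sqrt{24490 - 7421} = 2 \cdot 173 \frac{1}{19 + \left(6 + 4\right)^{2}} + \sqrt{24490 - 7421} = 2 \cdot 173 \frac{1}{19 + 10^{2}} + \sqrt{17069} = 2 \cdot 173 \frac{1}{19 + 100} + 13 \sqrt{101} = 2 \cdot 173 \cdot \frac{1}{119} + 13 \sqrt{101} = \frac{346}{119} + 13 \sqrt{101}$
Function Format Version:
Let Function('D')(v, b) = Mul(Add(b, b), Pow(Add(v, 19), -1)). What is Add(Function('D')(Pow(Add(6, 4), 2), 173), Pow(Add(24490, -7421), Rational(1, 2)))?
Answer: Add(Rational(346, 119), Mul(13, Pow(101, Rational(1, 2)))) ≈ 133.56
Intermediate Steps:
Function('D')(v, b) = Mul(2, b, Pow(Add(19, v), -1)) (Function('D')(v, b) = Mul(Mul(2, b), Pow(Add(19, v), -1)) = Mul(2, b, Pow(Add(19, v), -1)))
Add(Function('D')(Pow(Add(6, 4), 2), 173), Pow(Add(24490, -7421), Rational(1, 2))) = Add(Mul(2, 173, Pow(Add(19, Pow(Add(6, 4), 2)), -1)), Pow(Add(24490, -7421), Rational(1, 2))) = Add(Mul(2, 173, Pow(Add(19, Pow(10, 2)), -1)), Pow(17069, Rational(1, 2))) = Add(Mul(2, 173, Pow(Add(19, 100), -1)), Mul(13, Pow(101, Rational(1, 2)))) = Add(Mul(2, 173, Pow(119, -1)), Mul(13, Pow(101, Rational(1, 2)))) = Add(Mul(2, 173, Rational(1, 119)), Mul(13, Pow(101, Rational(1, 2)))) = Add(Rational(346, 119), Mul(13, Pow(101, Rational(1, 2))))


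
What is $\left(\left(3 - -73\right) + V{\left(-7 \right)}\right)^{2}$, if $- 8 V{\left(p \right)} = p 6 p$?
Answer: $\frac{24649}{16} \approx 1540.6$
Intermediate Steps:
$V{\left(p \right)} = - \frac{3 p^{2}}{4}$ ($V{\left(p \right)} = - \frac{p 6 p}{8} = - \frac{6 p p}{8} = - \frac{6 p^{2}}{8} = - \frac{3 p^{2}}{4}$)
$\left(\left(3 - -73\right) + V{\left(-7 \right)}\right)^{2} = \left(\left(3 - -73\right) - \frac{3 \left(-7\right)^{2}}{4}\right)^{2} = \left(\left(3 + 73\right) - \frac{147}{4}\right)^{2} = \left(76 - \frac{147}{4}\right)^{2} = \left(\frac{157}{4}\right)^{2} = \frac{24649}{16}$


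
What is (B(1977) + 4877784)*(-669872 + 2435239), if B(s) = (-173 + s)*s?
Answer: 14907274435164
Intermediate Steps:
B(s) = s*(-173 + s)
(B(1977) + 4877784)*(-669872 + 2435239) = (1977*(-173 + 1977) + 4877784)*(-669872 + 2435239) = (1977*1804 + 4877784)*1765367 = (3566508 + 4877784)*1765367 = 8444292*1765367 = 14907274435164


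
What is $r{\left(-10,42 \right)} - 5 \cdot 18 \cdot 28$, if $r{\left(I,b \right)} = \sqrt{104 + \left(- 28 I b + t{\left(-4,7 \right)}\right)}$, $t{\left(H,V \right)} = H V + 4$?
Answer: $-2520 + 8 \sqrt{185} \approx -2411.2$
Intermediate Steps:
$t{\left(H,V \right)} = 4 + H V$
$r{\left(I,b \right)} = \sqrt{80 - 28 I b}$ ($r{\left(I,b \right)} = \sqrt{104 + \left(- 28 I b + \left(4 - 28\right)\right)} = \sqrt{104 - \left(24 + 28 I b\right)} = \sqrt{80 - 28 I b}$)
$r{\left(-10,42 \right)} - 5 \cdot 18 \cdot 28 = 2 \sqrt{20 - \left(-70\right) 42} - 5 \cdot 18 \cdot 28 = 2 \sqrt{20 + 2940} - 90 \cdot 28 = 2 \sqrt{2960} - 2520 = 2 \cdot 4 \sqrt{185} - 2520 = 8 \sqrt{185} - 2520 = -2520 + 8 \sqrt{185}$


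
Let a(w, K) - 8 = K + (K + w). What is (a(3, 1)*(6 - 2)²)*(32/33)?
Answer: 6656/33 ≈ 201.70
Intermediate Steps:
a(w, K) = 8 + w + 2*K (a(w, K) = 8 + (K + (K + w)) = 8 + (w + 2*K) = 8 + w + 2*K)
(a(3, 1)*(6 - 2)²)*(32/33) = ((8 + 3 + 2*1)*(6 - 2)²)*(32/33) = ((8 + 3 + 2)*4²)*(32*(1/33)) = (13*16)*(32/33) = 208*(32/33) = 6656/33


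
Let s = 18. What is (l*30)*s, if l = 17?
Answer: 9180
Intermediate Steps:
(l*30)*s = (17*30)*18 = 510*18 = 9180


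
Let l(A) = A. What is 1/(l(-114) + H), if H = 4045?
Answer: 1/3931 ≈ 0.00025439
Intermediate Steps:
1/(l(-114) + H) = 1/(-114 + 4045) = 1/3931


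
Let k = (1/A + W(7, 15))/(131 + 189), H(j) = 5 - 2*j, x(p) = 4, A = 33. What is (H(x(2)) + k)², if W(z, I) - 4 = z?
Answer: 61293241/6969600 ≈ 8.7944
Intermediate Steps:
W(z, I) = 4 + z
k = 91/2640 (k = (1/33 + (4 + 7))/(131 + 189) = (1/33 + 11)/320 = (364/33)*(1/320) = 91/2640 ≈ 0.034470)
(H(x(2)) + k)² = ((5 - 2*4) + 91/2640)² = ((5 - 8) + 91/2640)² = (-3 + 91/2640)² = (-7829/2640)² = 61293241/6969600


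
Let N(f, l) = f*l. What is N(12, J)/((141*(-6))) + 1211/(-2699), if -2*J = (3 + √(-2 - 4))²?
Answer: -54218/126853 + 2*I*√6/47 ≈ -0.42741 + 0.10423*I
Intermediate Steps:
J = -(3 + I*√6)²/2 (J = -(3 + √(-2 - 4))²/2 = -(3 + √(-6))²/2 = -(3 + I*√6)²/2 ≈ -1.5 - 7.3485*I)
N(12, J)/((141*(-6))) + 1211/(-2699) = (12*(-(3 + I*√6)²/2))/((141*(-6))) + 1211/(-2699) = -6*(3 + I*√6)²/(-846) + 1211*(-1/2699) = -6*(3 + I*√6)²*(-1/846) - 1211/2699 = (3 + I*√6)²/141 - 1211/2699 = -1211/2699 + (3 + I*√6)²/141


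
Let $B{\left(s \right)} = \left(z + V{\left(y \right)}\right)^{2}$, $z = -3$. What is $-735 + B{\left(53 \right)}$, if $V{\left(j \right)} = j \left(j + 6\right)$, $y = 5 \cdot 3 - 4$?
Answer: $33121$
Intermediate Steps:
$y = 11$ ($y = 15 - 4 = 11$)
$V{\left(j \right)} = j \left(6 + j\right)$
$B{\left(s \right)} = 33856$ ($B{\left(s \right)} = \left(-3 + 11 \left(6 + 11\right)\right)^{2} = \left(-3 + 11 \cdot 17\right)^{2} = \left(-3 + 187\right)^{2} = 184^{2} = 33856$)
$-735 + B{\left(53 \right)} = -735 + 33856 = 33121$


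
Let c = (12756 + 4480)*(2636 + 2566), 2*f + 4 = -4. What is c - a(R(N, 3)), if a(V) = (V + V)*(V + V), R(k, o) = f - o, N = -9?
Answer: 89661476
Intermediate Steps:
f = -4 (f = -2 + (½)*(-4) = -2 - 2 = -4)
R(k, o) = -4 - o
a(V) = 4*V² (a(V) = (2*V)*(2*V) = 4*V²)
c = 89661672 (c = 17236*5202 = 89661672)
c - a(R(N, 3)) = 89661672 - 4*(-4 - 1*3)² = 89661672 - 4*(-4 - 3)² = 89661672 - 4*(-7)² = 89661672 - 4*49 = 89661672 - 1*196 = 89661672 - 196 = 89661476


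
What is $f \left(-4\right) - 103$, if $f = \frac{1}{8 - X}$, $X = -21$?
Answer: $- \frac{2991}{29} \approx -103.14$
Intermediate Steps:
$f = \frac{1}{29}$ ($f = \frac{1}{8 - -21} = \frac{1}{8 + 21} = \frac{1}{29} \approx 0.034483$)
$f \left(-4\right) - 103 = \frac{1}{29} \left(-4\right) - 103 = - \frac{4}{29} - 103 = - \frac{2991}{29}$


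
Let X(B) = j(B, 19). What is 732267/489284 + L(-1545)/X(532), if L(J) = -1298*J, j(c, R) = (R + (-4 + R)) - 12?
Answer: 44601415287/489284 ≈ 91157.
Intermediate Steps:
j(c, R) = -16 + 2*R (j(c, R) = (-4 + 2*R) - 12 = -16 + 2*R)
X(B) = 22 (X(B) = -16 + 2*19 = -16 + 38 = 22)
732267/489284 + L(-1545)/X(532) = 732267/489284 - 1298*(-1545)/22 = 732267*(1/489284) + 2005410*(1/22) = 732267/489284 + 91155 = 44601415287/489284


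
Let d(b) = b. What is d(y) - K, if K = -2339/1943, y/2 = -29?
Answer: -110355/1943 ≈ -56.796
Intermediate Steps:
y = -58 (y = 2*(-29) = -58)
K = -2339/1943 (K = -2339*1/1943 = -2339/1943 ≈ -1.2038)
d(y) - K = -58 - 1*(-2339/1943) = -58 + 2339/1943 = -110355/1943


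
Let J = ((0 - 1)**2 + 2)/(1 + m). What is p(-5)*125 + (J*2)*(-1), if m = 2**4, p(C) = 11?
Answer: 23369/17 ≈ 1374.6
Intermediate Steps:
m = 16
J = 3/17 (J = ((0 - 1)**2 + 2)/(1 + 16) = ((-1)**2 + 2)/17 = (1 + 2)*(1/17) = 3*(1/17) = 3/17 ≈ 0.17647)
p(-5)*125 + (J*2)*(-1) = 11*125 + ((3/17)*2)*(-1) = 1375 + (6/17)*(-1) = 1375 - 6/17 = 23369/17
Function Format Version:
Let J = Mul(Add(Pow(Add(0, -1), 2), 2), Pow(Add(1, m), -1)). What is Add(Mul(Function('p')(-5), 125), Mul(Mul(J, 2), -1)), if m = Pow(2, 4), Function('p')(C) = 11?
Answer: Rational(23369, 17) ≈ 1374.6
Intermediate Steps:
m = 16
J = Rational(3, 17) (J = Mul(Add(Pow(Add(0, -1), 2), 2), Pow(Add(1, 16), -1)) = Mul(Add(Pow(-1, 2), 2), Pow(17, -1)) = Mul(Add(1, 2), Rational(1, 17)) = Mul(3, Rational(1, 17)) = Rational(3, 17) ≈ 0.17647)
Add(Mul(Function('p')(-5), 125), Mul(Mul(J, 2), -1)) = Add(Mul(11, 125), Mul(Mul(Rational(3, 17), 2), -1)) = Add(1375, Mul(Rational(6, 17), -1)) = Add(1375, Rational(-6, 17)) = Rational(23369, 17)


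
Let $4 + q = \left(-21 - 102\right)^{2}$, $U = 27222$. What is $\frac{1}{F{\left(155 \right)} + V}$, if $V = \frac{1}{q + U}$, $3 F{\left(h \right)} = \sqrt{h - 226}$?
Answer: $\frac{381123}{127322057048} - \frac{5379805227 i \sqrt{71}}{127322057048} \approx 2.9934 \cdot 10^{-6} - 0.35603 i$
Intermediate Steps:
$q = 15125$ ($q = -4 + \left(-21 - 102\right)^{2} = -4 + \left(-123\right)^{2} = -4 + 15129 = 15125$)
$F{\left(h \right)} = \frac{\sqrt{-226 + h}}{3}$ ($F{\left(h \right)} = \frac{\sqrt{h - 226}}{3} = \frac{\sqrt{-226 + h}}{3}$)
$V = \frac{1}{42347}$ ($V = \frac{1}{15125 + 27222} = \frac{1}{42347} \approx 2.3614 \cdot 10^{-5}$)
$\frac{1}{F{\left(155 \right)} + V} = \frac{1}{\frac{\sqrt{-226 + 155}}{3} + \frac{1}{42347}} = \frac{1}{\frac{\sqrt{-71}}{3} + \frac{1}{42347}} = \frac{1}{\frac{i \sqrt{71}}{3} + \frac{1}{42347}} = \frac{1}{\frac{1}{42347} + \frac{i \sqrt{71}}{3}}$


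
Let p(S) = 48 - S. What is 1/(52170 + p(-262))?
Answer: 1/52480 ≈ 1.9055e-5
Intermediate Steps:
1/(52170 + p(-262)) = 1/(52170 + (48 - 1*(-262))) = 1/(52170 + (48 + 262)) = 1/(52170 + 310) = 1/52480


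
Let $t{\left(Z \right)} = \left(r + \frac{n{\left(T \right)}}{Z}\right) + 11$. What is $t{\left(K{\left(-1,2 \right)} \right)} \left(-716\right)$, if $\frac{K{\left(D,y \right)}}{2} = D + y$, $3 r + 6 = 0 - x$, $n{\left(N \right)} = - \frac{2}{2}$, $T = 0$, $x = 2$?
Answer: $- \frac{16826}{3} \approx -5608.7$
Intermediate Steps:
$n{\left(N \right)} = -1$ ($n{\left(N \right)} = \left(-2\right) \frac{1}{2} = -1$)
$r = - \frac{8}{3}$ ($r = -2 + \frac{0 - 2}{3} = -2 + \frac{1}{3} \left(-2\right) = -2 - \frac{2}{3} = - \frac{8}{3} \approx -2.6667$)
$K{\left(D,y \right)} = 2 D + 2 y$ ($K{\left(D,y \right)} = 2 \left(D + y\right) = 2 D + 2 y$)
$t{\left(Z \right)} = \frac{25}{3} - \frac{1}{Z}$ ($t{\left(Z \right)} = \left(- \frac{8}{3} - \frac{1}{Z}\right) + 11 = \frac{25}{3} - \frac{1}{Z}$)
$t{\left(K{\left(-1,2 \right)} \right)} \left(-716\right) = \left(\frac{25}{3} - \frac{1}{2 \left(-1\right) + 2 \cdot 2}\right) \left(-716\right) = \left(\frac{25}{3} - \frac{1}{-2 + 4}\right) \left(-716\right) = \left(\frac{25}{3} - \frac{1}{2}\right) \left(-716\right) = \frac{47}{6} \left(-716\right) = - \frac{16826}{3}$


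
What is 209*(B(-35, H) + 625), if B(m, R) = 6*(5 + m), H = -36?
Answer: 93005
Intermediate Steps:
B(m, R) = 30 + 6*m
209*(B(-35, H) + 625) = 209*((30 + 6*(-35)) + 625) = 209*((30 - 210) + 625) = 209*(-180 + 625) = 209*445 = 93005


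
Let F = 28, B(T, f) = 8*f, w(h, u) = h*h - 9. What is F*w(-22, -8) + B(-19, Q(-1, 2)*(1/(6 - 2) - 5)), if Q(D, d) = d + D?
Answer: 13262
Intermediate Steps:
Q(D, d) = D + d
w(h, u) = -9 + h² (w(h, u) = h² - 9 = -9 + h²)
F*w(-22, -8) + B(-19, Q(-1, 2)*(1/(6 - 2) - 5)) = 28*(-9 + (-22)²) + 8*((-1 + 2)*(1/(6 - 2) - 5)) = 28*(-9 + 484) + 8*(1*(1/4 - 5)) = 28*475 + 8*(1*(¼ - 5)) = 13300 + 8*(1*(-19/4)) = 13300 + 8*(-19/4) = 13300 - 38 = 13262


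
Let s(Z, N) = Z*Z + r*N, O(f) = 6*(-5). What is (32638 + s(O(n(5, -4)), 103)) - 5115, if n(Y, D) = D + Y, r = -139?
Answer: 14106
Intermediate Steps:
O(f) = -30
s(Z, N) = Z² - 139*N (s(Z, N) = Z*Z - 139*N = Z² - 139*N)
(32638 + s(O(n(5, -4)), 103)) - 5115 = (32638 + ((-30)² - 139*103)) - 5115 = (32638 + (900 - 14317)) - 5115 = (32638 - 13417) - 5115 = 19221 - 5115 = 14106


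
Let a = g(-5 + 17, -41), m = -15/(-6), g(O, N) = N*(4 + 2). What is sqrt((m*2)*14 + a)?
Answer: 4*I*sqrt(11) ≈ 13.266*I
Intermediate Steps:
g(O, N) = 6*N (g(O, N) = N*6 = 6*N)
m = 5/2 (m = -15*(-1/6) = 5/2 ≈ 2.5000)
a = -246 (a = 6*(-41) = -246)
sqrt((m*2)*14 + a) = sqrt(((5/2)*2)*14 - 246) = sqrt(5*14 - 246) = sqrt(70 - 246) = sqrt(-176) = 4*I*sqrt(11)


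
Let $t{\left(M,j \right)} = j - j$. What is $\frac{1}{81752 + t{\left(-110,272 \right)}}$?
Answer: $\frac{1}{81752} \approx 1.2232 \cdot 10^{-5}$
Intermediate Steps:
$t{\left(M,j \right)} = 0$
$\frac{1}{81752 + t{\left(-110,272 \right)}} = \frac{1}{81752 + 0} = \frac{1}{81752}$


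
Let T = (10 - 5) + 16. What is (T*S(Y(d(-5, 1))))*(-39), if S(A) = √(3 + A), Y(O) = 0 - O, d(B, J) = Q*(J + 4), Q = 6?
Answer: -2457*I*√3 ≈ -4255.6*I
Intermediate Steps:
d(B, J) = 24 + 6*J (d(B, J) = 6*(J + 4) = 6*(4 + J) = 24 + 6*J)
Y(O) = -O
T = 21 (T = 5 + 16 = 21)
(T*S(Y(d(-5, 1))))*(-39) = (21*√(3 - (24 + 6*1)))*(-39) = (21*√(3 - (24 + 6)))*(-39) = (21*√(3 - 1*30))*(-39) = (21*√(3 - 30))*(-39) = (21*√(-27))*(-39) = (21*(3*I*√3))*(-39) = (63*I*√3)*(-39) = -2457*I*√3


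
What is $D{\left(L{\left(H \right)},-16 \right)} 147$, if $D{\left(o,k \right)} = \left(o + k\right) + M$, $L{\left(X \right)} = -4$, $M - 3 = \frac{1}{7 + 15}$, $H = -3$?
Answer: $- \frac{54831}{22} \approx -2492.3$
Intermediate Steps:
$M = \frac{67}{22}$ ($M = 3 + \frac{1}{7 + 15} = 3 + \frac{1}{22} = \frac{67}{22} \approx 3.0455$)
$D{\left(o,k \right)} = \frac{67}{22} + k + o$ ($D{\left(o,k \right)} = \left(o + k\right) + \frac{67}{22} = \left(k + o\right) + \frac{67}{22} = \frac{67}{22} + k + o$)
$D{\left(L{\left(H \right)},-16 \right)} 147 = \left(\frac{67}{22} - 16 - 4\right) 147 = \left(- \frac{373}{22}\right) 147 = - \frac{54831}{22}$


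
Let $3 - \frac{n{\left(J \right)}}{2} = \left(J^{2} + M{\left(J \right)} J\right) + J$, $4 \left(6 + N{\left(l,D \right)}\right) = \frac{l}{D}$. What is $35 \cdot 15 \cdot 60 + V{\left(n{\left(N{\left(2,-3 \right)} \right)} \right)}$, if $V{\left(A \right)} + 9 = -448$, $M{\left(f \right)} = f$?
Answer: $31043$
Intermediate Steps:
$N{\left(l,D \right)} = -6 + \frac{l}{4 D}$ ($N{\left(l,D \right)} = -6 + \frac{l \frac{1}{D}}{4} = -6 + \frac{l}{4 D}$)
$n{\left(J \right)} = 6 - 4 J^{2} - 2 J$ ($n{\left(J \right)} = 6 - 2 \left(\left(J^{2} + J J\right) + J\right) = 6 - 2 \left(\left(J^{2} + J^{2}\right) + J\right) = 6 - 2 \left(2 J^{2} + J\right) = 6 - 2 \left(J + 2 J^{2}\right) = 6 - \left(2 J + 4 J^{2}\right) = 6 - 4 J^{2} - 2 J$)
$V{\left(A \right)} = -457$ ($V{\left(A \right)} = -9 - 448 = -457$)
$35 \cdot 15 \cdot 60 + V{\left(n{\left(N{\left(2,-3 \right)} \right)} \right)} = 35 \cdot 15 \cdot 60 - 457 = 525 \cdot 60 - 457 = 31500 - 457 = 31043$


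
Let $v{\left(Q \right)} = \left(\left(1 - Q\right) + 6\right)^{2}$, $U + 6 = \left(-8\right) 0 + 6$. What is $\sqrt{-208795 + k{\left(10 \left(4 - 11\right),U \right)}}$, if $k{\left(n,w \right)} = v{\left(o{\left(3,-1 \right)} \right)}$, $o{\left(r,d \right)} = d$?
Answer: $i \sqrt{208731} \approx 456.87 i$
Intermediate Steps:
$U = 0$ ($U = -6 + \left(\left(-8\right) 0 + 6\right) = -6 + \left(0 + 6\right) = -6 + 6 = 0$)
$v{\left(Q \right)} = \left(7 - Q\right)^{2}$
$k{\left(n,w \right)} = 64$ ($k{\left(n,w \right)} = \left(-7 - 1\right)^{2} = \left(-8\right)^{2} = 64$)
$\sqrt{-208795 + k{\left(10 \left(4 - 11\right),U \right)}} = \sqrt{-208795 + 64} = \sqrt{-208731} = i \sqrt{208731}$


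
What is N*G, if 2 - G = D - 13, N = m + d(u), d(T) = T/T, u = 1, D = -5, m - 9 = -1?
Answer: 180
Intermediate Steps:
m = 8 (m = 9 - 1 = 8)
d(T) = 1
N = 9 (N = 8 + 1 = 9)
G = 20 (G = 2 - (-5 - 13) = 2 - 1*(-18) = 2 + 18 = 20)
N*G = 9*20 = 180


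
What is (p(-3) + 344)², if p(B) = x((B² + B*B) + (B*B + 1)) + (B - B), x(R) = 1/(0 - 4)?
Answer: 1890625/16 ≈ 1.1816e+5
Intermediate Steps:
x(R) = -¼ (x(R) = 1/(-4) = -¼)
p(B) = -¼ (p(B) = -¼ + (B - B) = -¼ + 0 = -¼)
(p(-3) + 344)² = (-¼ + 344)² = (1375/4)² = 1890625/16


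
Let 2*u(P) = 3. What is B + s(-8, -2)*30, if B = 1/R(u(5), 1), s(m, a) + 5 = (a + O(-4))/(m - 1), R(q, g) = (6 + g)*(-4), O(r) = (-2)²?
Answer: -13163/84 ≈ -156.70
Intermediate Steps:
u(P) = 3/2 (u(P) = (½)*3 = 3/2)
O(r) = 4
R(q, g) = -24 - 4*g
s(m, a) = -5 + (4 + a)/(-1 + m) (s(m, a) = -5 + (a + 4)/(m - 1) = -5 + (4 + a)/(-1 + m))
B = -1/28 (B = 1/(-24 - 4*1) = 1/(-24 - 4) = 1/(-28) = -1/28 ≈ -0.035714)
B + s(-8, -2)*30 = -1/28 + ((9 - 2 - 5*(-8))/(-1 - 8))*30 = -1/28 + ((9 - 2 + 40)/(-9))*30 = -1/28 - ⅑*47*30 = -1/28 - 47/9*30 = -1/28 - 470/3 = -13163/84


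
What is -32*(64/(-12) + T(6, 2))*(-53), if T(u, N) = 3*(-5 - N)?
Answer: -133984/3 ≈ -44661.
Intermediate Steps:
T(u, N) = -15 - 3*N
-32*(64/(-12) + T(6, 2))*(-53) = -32*(64/(-12) + (-15 - 3*2))*(-53) = -32*(64*(-1/12) + (-15 - 6))*(-53) = -32*(-16/3 - 21)*(-53) = -32*(-79/3)*(-53) = (2528/3)*(-53) = -133984/3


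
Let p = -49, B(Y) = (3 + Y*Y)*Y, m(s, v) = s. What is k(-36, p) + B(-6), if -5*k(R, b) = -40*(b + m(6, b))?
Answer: -578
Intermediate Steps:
B(Y) = Y*(3 + Y**2) (B(Y) = (3 + Y**2)*Y = Y*(3 + Y**2))
k(R, b) = 48 + 8*b (k(R, b) = -(-2)*4*(b + 6) = -(-2)*4*(6 + b) = -(-2)*(24 + 4*b) = -(-240 - 40*b)/5 = 48 + 8*b)
k(-36, p) + B(-6) = (48 + 8*(-49)) - 6*(3 + (-6)**2) = (48 - 392) - 6*(3 + 36) = -344 - 6*39 = -344 - 234 = -578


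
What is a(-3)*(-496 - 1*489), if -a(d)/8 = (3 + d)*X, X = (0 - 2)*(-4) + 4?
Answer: 0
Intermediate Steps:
X = 12 (X = -2*(-4) + 4 = 8 + 4 = 12)
a(d) = -288 - 96*d (a(d) = -8*(3 + d)*12 = -8*(36 + 12*d) = -288 - 96*d)
a(-3)*(-496 - 1*489) = (-288 - 96*(-3))*(-496 - 1*489) = (-288 + 288)*(-496 - 489) = 0*(-985) = 0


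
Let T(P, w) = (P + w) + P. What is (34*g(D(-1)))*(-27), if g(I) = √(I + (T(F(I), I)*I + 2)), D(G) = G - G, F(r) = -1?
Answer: -918*√2 ≈ -1298.2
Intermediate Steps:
T(P, w) = w + 2*P
D(G) = 0
g(I) = √(2 + I + I*(-2 + I)) (g(I) = √(I + ((I + 2*(-1))*I + 2)) = √(I + ((I - 2)*I + 2)) = √(I + ((-2 + I)*I + 2)) = √(I + (I*(-2 + I) + 2)) = √(I + (2 + I*(-2 + I))) = √(2 + I + I*(-2 + I)))
(34*g(D(-1)))*(-27) = (34*√(2 + 0² - 1*0))*(-27) = (34*√(2 + 0 + 0))*(-27) = (34*√2)*(-27) = -918*√2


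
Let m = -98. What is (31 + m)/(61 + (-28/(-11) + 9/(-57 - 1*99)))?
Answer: -38324/36315 ≈ -1.0553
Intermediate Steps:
(31 + m)/(61 + (-28/(-11) + 9/(-57 - 1*99))) = (31 - 98)/(61 + (-28/(-11) + 9/(-57 - 1*99))) = -67/(61 + (-28*(-1/11) + 9/(-57 - 99))) = -67/(61 + (28/11 + 9/(-156))) = -67/(61 + (28/11 + 9*(-1/156))) = -67/(61 + (28/11 - 3/52)) = -67/(61 + 1423/572) = -67/36315/572 = -67*572/36315 = -38324/36315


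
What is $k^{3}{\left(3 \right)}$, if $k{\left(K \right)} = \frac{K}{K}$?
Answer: $1$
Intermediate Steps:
$k{\left(K \right)} = 1$
$k^{3}{\left(3 \right)} = 1^{3} = 1$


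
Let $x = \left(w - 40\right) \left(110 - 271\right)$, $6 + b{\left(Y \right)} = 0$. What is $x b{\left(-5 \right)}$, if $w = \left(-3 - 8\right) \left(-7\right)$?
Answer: $35742$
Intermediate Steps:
$w = 77$ ($w = \left(-11\right) \left(-7\right) = 77$)
$b{\left(Y \right)} = -6$ ($b{\left(Y \right)} = -6 + 0 = -6$)
$x = -5957$ ($x = \left(77 - 40\right) \left(110 - 271\right) = 37 \left(-161\right) = -5957$)
$x b{\left(-5 \right)} = \left(-5957\right) \left(-6\right) = 35742$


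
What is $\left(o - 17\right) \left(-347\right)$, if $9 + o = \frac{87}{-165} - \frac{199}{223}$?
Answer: $\frac{116696794}{12265} \approx 9514.6$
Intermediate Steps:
$o = - \frac{127797}{12265}$ ($o = -9 + \left(\frac{87}{-165} - \frac{199}{223}\right) = -9 + \left(87 \left(- \frac{1}{165}\right) - \frac{199}{223}\right) = -9 - \frac{17412}{12265} = - \frac{127797}{12265} \approx -10.42$)
$\left(o - 17\right) \left(-347\right) = \left(- \frac{127797}{12265} - 17\right) \left(-347\right) = \left(- \frac{336302}{12265}\right) \left(-347\right) = \frac{116696794}{12265}$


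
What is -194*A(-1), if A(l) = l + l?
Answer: 388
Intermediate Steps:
A(l) = 2*l
-194*A(-1) = -388*(-1) = -194*(-2) = 388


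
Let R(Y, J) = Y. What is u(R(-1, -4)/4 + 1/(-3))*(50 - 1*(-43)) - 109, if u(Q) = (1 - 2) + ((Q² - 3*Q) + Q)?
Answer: -2969/48 ≈ -61.854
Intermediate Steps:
u(Q) = -1 + Q² - 2*Q (u(Q) = -1 + (Q² - 2*Q) = -1 + Q² - 2*Q)
u(R(-1, -4)/4 + 1/(-3))*(50 - 1*(-43)) - 109 = (-1 + (-1/4 + 1/(-3))² - 2*(-1/4 + 1/(-3)))*(50 - 1*(-43)) - 109 = (-1 + (-1*¼ + 1*(-⅓))² - 2*(-1*¼ + 1*(-⅓)))*(50 + 43) - 109 = (-1 + (-¼ - ⅓)² - 2*(-¼ - ⅓))*93 - 109 = (-1 + (-7/12)² - 2*(-7/12))*93 - 109 = (-1 + 49/144 + 7/6)*93 - 109 = (73/144)*93 - 109 = 2263/48 - 109 = -2969/48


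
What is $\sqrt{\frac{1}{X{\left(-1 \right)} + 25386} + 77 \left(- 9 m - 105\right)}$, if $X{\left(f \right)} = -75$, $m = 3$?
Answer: $\frac{i \sqrt{6511533246933}}{25311} \approx 100.82 i$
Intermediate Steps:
$\sqrt{\frac{1}{X{\left(-1 \right)} + 25386} + 77 \left(- 9 m - 105\right)} = \sqrt{\frac{1}{-75 + 25386} + 77 \left(\left(-9\right) 3 - 105\right)} = \sqrt{\frac{1}{25311} + 77 \left(-27 - 105\right)} = \sqrt{\frac{1}{25311} + 77 \left(-132\right)} = \sqrt{\frac{1}{25311} - 10164} = \sqrt{- \frac{257261003}{25311}} = \frac{i \sqrt{6511533246933}}{25311}$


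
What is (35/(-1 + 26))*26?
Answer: 182/5 ≈ 36.400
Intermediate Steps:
(35/(-1 + 26))*26 = (35/25)*26 = ((1/25)*35)*26 = (7/5)*26 = 182/5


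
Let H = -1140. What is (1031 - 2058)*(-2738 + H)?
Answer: 3982706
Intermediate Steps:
(1031 - 2058)*(-2738 + H) = (1031 - 2058)*(-2738 - 1140) = -1027*(-3878) = 3982706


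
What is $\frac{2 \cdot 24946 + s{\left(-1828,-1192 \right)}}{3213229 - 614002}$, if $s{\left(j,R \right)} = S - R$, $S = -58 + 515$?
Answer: $\frac{51541}{2599227} \approx 0.019829$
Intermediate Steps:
$S = 457$
$s{\left(j,R \right)} = 457 - R$
$\frac{2 \cdot 24946 + s{\left(-1828,-1192 \right)}}{3213229 - 614002} = \frac{2 \cdot 24946 + \left(457 - -1192\right)}{3213229 - 614002} = \frac{49892 + \left(457 + 1192\right)}{2599227} = \left(49892 + 1649\right) \frac{1}{2599227} = 51541 \cdot \frac{1}{2599227} = \frac{51541}{2599227}$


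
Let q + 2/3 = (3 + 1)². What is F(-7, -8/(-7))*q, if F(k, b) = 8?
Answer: 368/3 ≈ 122.67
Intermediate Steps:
q = 46/3 (q = -⅔ + (3 + 1)² = -⅔ + 4² = -⅔ + 16 = 46/3 ≈ 15.333)
F(-7, -8/(-7))*q = 8*(46/3) = 368/3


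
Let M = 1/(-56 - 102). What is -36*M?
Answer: 18/79 ≈ 0.22785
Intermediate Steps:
M = -1/158 (M = 1/(-158) = -1/158 ≈ -0.0063291)
-36*M = -36*(-1/158) = 18/79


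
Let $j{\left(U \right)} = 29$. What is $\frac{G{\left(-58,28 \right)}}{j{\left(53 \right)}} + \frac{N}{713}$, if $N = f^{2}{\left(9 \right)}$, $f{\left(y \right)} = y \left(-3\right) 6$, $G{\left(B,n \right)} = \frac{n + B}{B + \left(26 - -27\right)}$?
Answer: $\frac{765354}{20677} \approx 37.015$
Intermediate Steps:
$G{\left(B,n \right)} = \frac{B + n}{53 + B}$ ($G{\left(B,n \right)} = \frac{B + n}{B + \left(26 + 27\right)} = \frac{B + n}{B + 53} = \frac{B + n}{53 + B}$)
$f{\left(y \right)} = - 18 y$ ($f{\left(y \right)} = - 3 y 6 = - 18 y$)
$N = 26244$ ($N = \left(\left(-18\right) 9\right)^{2} = \left(-162\right)^{2} = 26244$)
$\frac{G{\left(-58,28 \right)}}{j{\left(53 \right)}} + \frac{N}{713} = \frac{\frac{1}{53 - 58} \left(-58 + 28\right)}{29} + \frac{26244}{713} = \frac{1}{-5} \left(-30\right) \frac{1}{29} + 26244 \cdot \frac{1}{713} = \left(- \frac{1}{5}\right) \left(-30\right) \frac{1}{29} + \frac{26244}{713} = 6 \cdot \frac{1}{29} + \frac{26244}{713} = \frac{6}{29} + \frac{26244}{713} = \frac{765354}{20677}$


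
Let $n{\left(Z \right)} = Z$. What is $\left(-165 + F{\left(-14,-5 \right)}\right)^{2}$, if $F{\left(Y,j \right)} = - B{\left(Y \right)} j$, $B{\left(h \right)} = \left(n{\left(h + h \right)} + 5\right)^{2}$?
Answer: $6150400$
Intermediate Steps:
$B{\left(h \right)} = \left(5 + 2 h\right)^{2}$ ($B{\left(h \right)} = \left(\left(h + h\right) + 5\right)^{2} = \left(2 h + 5\right)^{2} = \left(5 + 2 h\right)^{2}$)
$F{\left(Y,j \right)} = - j \left(5 + 2 Y\right)^{2}$ ($F{\left(Y,j \right)} = - \left(5 + 2 Y\right)^{2} j = - j \left(5 + 2 Y\right)^{2}$)
$\left(-165 + F{\left(-14,-5 \right)}\right)^{2} = \left(-165 - - 5 \left(5 + 2 \left(-14\right)\right)^{2}\right)^{2} = \left(-165 - - 5 \left(5 - 28\right)^{2}\right)^{2} = \left(-165 - - 5 \left(-23\right)^{2}\right)^{2} = \left(-165 - \left(-5\right) 529\right)^{2} = \left(-165 + 2645\right)^{2} = 2480^{2} = 6150400$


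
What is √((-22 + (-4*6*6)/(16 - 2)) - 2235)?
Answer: I*√111097/7 ≈ 47.616*I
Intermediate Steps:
√((-22 + (-4*6*6)/(16 - 2)) - 2235) = √((-22 - 24*6/14) - 2235) = √((-22 - 144*1/14) - 2235) = √((-22 - 72/7) - 2235) = √(-226/7 - 2235) = √(-15871/7) = I*√111097/7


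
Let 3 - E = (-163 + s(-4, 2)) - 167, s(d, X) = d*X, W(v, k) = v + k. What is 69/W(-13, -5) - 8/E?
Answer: -7891/2046 ≈ -3.8568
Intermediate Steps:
W(v, k) = k + v
s(d, X) = X*d
E = 341 (E = 3 - ((-163 + 2*(-4)) - 167) = 3 - ((-163 - 8) - 167) = 3 - (-171 - 167) = 3 - 1*(-338) = 3 + 338 = 341)
69/W(-13, -5) - 8/E = 69/(-5 - 13) - 8/341 = 69/(-18) - 8*1/341 = 69*(-1/18) - 8/341 = -23/6 - 8/341 = -7891/2046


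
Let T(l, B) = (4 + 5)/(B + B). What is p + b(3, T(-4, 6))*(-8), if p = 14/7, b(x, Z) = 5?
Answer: -38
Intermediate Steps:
T(l, B) = 9/(2*B) (T(l, B) = 9/((2*B)) = 9*(1/(2*B)) = 9/(2*B))
p = 2 (p = 14*(⅐) = 2)
p + b(3, T(-4, 6))*(-8) = 2 + 5*(-8) = 2 - 40 = -38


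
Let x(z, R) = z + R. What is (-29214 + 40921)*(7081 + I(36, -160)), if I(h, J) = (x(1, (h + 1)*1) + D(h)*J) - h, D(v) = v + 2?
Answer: 11742121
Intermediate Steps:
D(v) = 2 + v
x(z, R) = R + z
I(h, J) = 2 + J*(2 + h) (I(h, J) = (((h + 1)*1 + 1) + (2 + h)*J) - h = (((1 + h)*1 + 1) + J*(2 + h)) - h = (((1 + h) + 1) + J*(2 + h)) - h = ((2 + h) + J*(2 + h)) - h = (2 + h + J*(2 + h)) - h = 2 + J*(2 + h))
(-29214 + 40921)*(7081 + I(36, -160)) = (-29214 + 40921)*(7081 + (2 - 160*(2 + 36))) = 11707*(7081 + (2 - 160*38)) = 11707*(7081 + (2 - 6080)) = 11707*(7081 - 6078) = 11707*1003 = 11742121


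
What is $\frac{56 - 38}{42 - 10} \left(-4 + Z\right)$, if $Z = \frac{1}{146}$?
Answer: $- \frac{5247}{2336} \approx -2.2461$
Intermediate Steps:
$Z = \frac{1}{146} \approx 0.0068493$
$\frac{56 - 38}{42 - 10} \left(-4 + Z\right) = \frac{56 - 38}{42 - 10} \left(-4 + \frac{1}{146}\right) = \frac{18}{32} \left(- \frac{583}{146}\right) = 18 \cdot \frac{1}{32} \left(- \frac{583}{146}\right) = \frac{9}{16} \left(- \frac{583}{146}\right) = - \frac{5247}{2336}$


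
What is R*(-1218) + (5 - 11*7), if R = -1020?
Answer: 1242288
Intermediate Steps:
R*(-1218) + (5 - 11*7) = -1020*(-1218) + (5 - 11*7) = 1242360 + (5 - 77) = 1242360 - 72 = 1242288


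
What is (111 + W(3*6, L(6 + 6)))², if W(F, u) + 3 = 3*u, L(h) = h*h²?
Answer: 28005264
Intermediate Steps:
L(h) = h³
W(F, u) = -3 + 3*u
(111 + W(3*6, L(6 + 6)))² = (111 + (-3 + 3*(6 + 6)³))² = (111 + (-3 + 3*12³))² = (111 + (-3 + 3*1728))² = (111 + (-3 + 5184))² = (111 + 5181)² = 5292² = 28005264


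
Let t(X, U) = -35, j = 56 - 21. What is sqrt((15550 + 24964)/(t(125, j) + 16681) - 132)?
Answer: I*sqrt(8975348417)/8323 ≈ 11.383*I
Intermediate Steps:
j = 35
sqrt((15550 + 24964)/(t(125, j) + 16681) - 132) = sqrt((15550 + 24964)/(-35 + 16681) - 132) = sqrt(40514/16646 - 132) = sqrt(40514*(1/16646) - 132) = sqrt(20257/8323 - 132) = sqrt(-1078379/8323) = I*sqrt(8975348417)/8323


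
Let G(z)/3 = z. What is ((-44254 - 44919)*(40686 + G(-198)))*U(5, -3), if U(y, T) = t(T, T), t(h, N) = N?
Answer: 10725371748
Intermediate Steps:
G(z) = 3*z
U(y, T) = T
((-44254 - 44919)*(40686 + G(-198)))*U(5, -3) = ((-44254 - 44919)*(40686 + 3*(-198)))*(-3) = -89173*(40686 - 594)*(-3) = -89173*40092*(-3) = -3575123916*(-3) = 10725371748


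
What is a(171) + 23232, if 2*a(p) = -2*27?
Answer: 23205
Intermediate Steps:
a(p) = -27 (a(p) = (-2*27)/2 = (½)*(-54) = -27)
a(171) + 23232 = -27 + 23232 = 23205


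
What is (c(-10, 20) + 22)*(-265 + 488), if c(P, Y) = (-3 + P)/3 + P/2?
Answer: 8474/3 ≈ 2824.7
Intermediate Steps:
c(P, Y) = -1 + 5*P/6 (c(P, Y) = (-3 + P)*(1/3) + P*(1/2) = (-1 + P/3) + P/2 = -1 + 5*P/6)
(c(-10, 20) + 22)*(-265 + 488) = ((-1 + (5/6)*(-10)) + 22)*(-265 + 488) = ((-1 - 25/3) + 22)*223 = (-28/3 + 22)*223 = (38/3)*223 = 8474/3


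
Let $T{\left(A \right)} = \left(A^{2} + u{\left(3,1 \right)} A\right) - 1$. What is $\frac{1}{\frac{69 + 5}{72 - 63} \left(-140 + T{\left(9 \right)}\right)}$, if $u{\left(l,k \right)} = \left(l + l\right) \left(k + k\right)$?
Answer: $\frac{3}{1184} \approx 0.0025338$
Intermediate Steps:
$u{\left(l,k \right)} = 4 k l$ ($u{\left(l,k \right)} = 2 l 2 k = 4 k l$)
$T{\left(A \right)} = -1 + A^{2} + 12 A$ ($T{\left(A \right)} = \left(A^{2} + 4 \cdot 1 \cdot 3 A\right) - 1 = \left(A^{2} + 12 A\right) - 1 = -1 + A^{2} + 12 A$)
$\frac{1}{\frac{69 + 5}{72 - 63} \left(-140 + T{\left(9 \right)}\right)} = \frac{1}{\frac{69 + 5}{72 - 63} \left(-140 + \left(-1 + 9^{2} + 12 \cdot 9\right)\right)} = \frac{1}{\frac{74}{9} \left(-140 + \left(-1 + 81 + 108\right)\right)} = \frac{1}{74 \cdot \frac{1}{9} \left(-140 + 188\right)} = \frac{1}{\frac{74}{9} \cdot 48} = \frac{1}{\frac{1184}{3}} = \frac{3}{1184}$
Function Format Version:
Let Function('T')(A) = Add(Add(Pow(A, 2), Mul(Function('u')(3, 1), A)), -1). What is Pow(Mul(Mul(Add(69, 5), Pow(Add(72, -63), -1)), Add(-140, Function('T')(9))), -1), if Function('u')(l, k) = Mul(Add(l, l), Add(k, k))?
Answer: Rational(3, 1184) ≈ 0.0025338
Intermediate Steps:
Function('u')(l, k) = Mul(4, k, l) (Function('u')(l, k) = Mul(Mul(2, l), Mul(2, k)) = Mul(4, k, l))
Function('T')(A) = Add(-1, Pow(A, 2), Mul(12, A)) (Function('T')(A) = Add(Add(Pow(A, 2), Mul(Mul(4, 1, 3), A)), -1) = Add(Add(Pow(A, 2), Mul(12, A)), -1) = Add(-1, Pow(A, 2), Mul(12, A)))
Pow(Mul(Mul(Add(69, 5), Pow(Add(72, -63), -1)), Add(-140, Function('T')(9))), -1) = Pow(Mul(Mul(Add(69, 5), Pow(Add(72, -63), -1)), Add(-140, Add(-1, Pow(9, 2), Mul(12, 9)))), -1) = Pow(Mul(Mul(74, Pow(9, -1)), Add(-140, Add(-1, 81, 108))), -1) = Pow(Mul(Mul(74, Rational(1, 9)), Add(-140, 188)), -1) = Pow(Mul(Rational(74, 9), 48), -1) = Pow(Rational(1184, 3), -1) = Rational(3, 1184)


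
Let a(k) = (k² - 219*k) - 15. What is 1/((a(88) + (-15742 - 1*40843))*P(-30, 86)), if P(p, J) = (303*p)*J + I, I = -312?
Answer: 1/53279638656 ≈ 1.8769e-11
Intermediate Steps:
a(k) = -15 + k² - 219*k
P(p, J) = -312 + 303*J*p (P(p, J) = (303*p)*J - 312 = 303*J*p - 312 = -312 + 303*J*p)
1/((a(88) + (-15742 - 1*40843))*P(-30, 86)) = 1/(((-15 + 88² - 219*88) + (-15742 - 1*40843))*(-312 + 303*86*(-30))) = 1/(((-15 + 7744 - 19272) + (-15742 - 40843))*(-312 - 781740)) = 1/(-11543 - 56585*(-782052)) = -1/782052/(-68128) = -1/68128*(-1/782052) = 1/53279638656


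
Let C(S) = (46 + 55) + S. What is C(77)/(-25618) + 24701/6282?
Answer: 315836011/80466138 ≈ 3.9251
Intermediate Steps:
C(S) = 101 + S
C(77)/(-25618) + 24701/6282 = (101 + 77)/(-25618) + 24701/6282 = 178*(-1/25618) + 24701*(1/6282) = -89/12809 + 24701/6282 = 315836011/80466138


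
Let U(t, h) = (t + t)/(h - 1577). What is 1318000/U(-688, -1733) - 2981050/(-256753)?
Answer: 814033142925/256753 ≈ 3.1705e+6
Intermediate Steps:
U(t, h) = 2*t/(-1577 + h) (U(t, h) = (2*t)/(-1577 + h) = 2*t/(-1577 + h))
1318000/U(-688, -1733) - 2981050/(-256753) = 1318000/((2*(-688)/(-1577 - 1733))) - 2981050/(-256753) = 1318000/((2*(-688)/(-3310))) - 2981050*(-1/256753) = 1318000/((2*(-688)*(-1/3310))) + 2981050/256753 = 1318000/(688/1655) + 2981050/256753 = 1318000*(1655/688) + 2981050/256753 = 136330625/43 + 2981050/256753 = 814033142925/256753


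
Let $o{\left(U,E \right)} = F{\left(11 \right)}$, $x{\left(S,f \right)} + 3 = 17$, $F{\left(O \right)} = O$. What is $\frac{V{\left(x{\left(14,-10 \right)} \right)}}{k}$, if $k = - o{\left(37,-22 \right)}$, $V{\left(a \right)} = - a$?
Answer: $\frac{14}{11} \approx 1.2727$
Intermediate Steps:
$x{\left(S,f \right)} = 14$ ($x{\left(S,f \right)} = -3 + 17 = 14$)
$o{\left(U,E \right)} = 11$
$k = -11$ ($k = \left(-1\right) 11 = -11$)
$\frac{V{\left(x{\left(14,-10 \right)} \right)}}{k} = \frac{\left(-1\right) 14}{-11} = \left(-14\right) \left(- \frac{1}{11}\right) = \frac{14}{11}$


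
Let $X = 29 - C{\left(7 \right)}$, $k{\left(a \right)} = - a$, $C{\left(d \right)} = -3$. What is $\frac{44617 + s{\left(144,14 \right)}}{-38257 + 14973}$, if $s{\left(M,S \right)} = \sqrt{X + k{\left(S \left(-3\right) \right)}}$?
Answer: $- \frac{44617}{23284} - \frac{\sqrt{74}}{23284} \approx -1.9166$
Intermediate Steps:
$X = 32$ ($X = 29 - -3 = 29 + 3 = 32$)
$s{\left(M,S \right)} = \sqrt{32 + 3 S}$ ($s{\left(M,S \right)} = \sqrt{32 - S \left(-3\right)} = \sqrt{32 - - 3 S} = \sqrt{32 + 3 S}$)
$\frac{44617 + s{\left(144,14 \right)}}{-38257 + 14973} = \frac{44617 + \sqrt{32 + 3 \cdot 14}}{-38257 + 14973} = \frac{44617 + \sqrt{32 + 42}}{-23284} = \left(44617 + \sqrt{74}\right) \left(- \frac{1}{23284}\right) = - \frac{44617}{23284} - \frac{\sqrt{74}}{23284}$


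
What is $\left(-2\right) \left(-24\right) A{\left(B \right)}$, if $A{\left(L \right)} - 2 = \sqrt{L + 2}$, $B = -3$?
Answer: $96 + 48 i \approx 96.0 + 48.0 i$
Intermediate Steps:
$A{\left(L \right)} = 2 + \sqrt{2 + L}$ ($A{\left(L \right)} = 2 + \sqrt{L + 2} = 2 + \sqrt{2 + L}$)
$\left(-2\right) \left(-24\right) A{\left(B \right)} = \left(-2\right) \left(-24\right) \left(2 + \sqrt{2 - 3}\right) = 48 \left(2 + \sqrt{-1}\right) = 48 \left(2 + i\right) = 96 + 48 i$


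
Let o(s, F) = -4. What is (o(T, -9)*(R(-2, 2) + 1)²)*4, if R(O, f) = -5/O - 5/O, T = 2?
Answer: -576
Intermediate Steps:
R(O, f) = -10/O
(o(T, -9)*(R(-2, 2) + 1)²)*4 = -4*(-10/(-2) + 1)²*4 = -4*(-10*(-½) + 1)²*4 = -4*(5 + 1)²*4 = -4*6²*4 = -4*36*4 = -144*4 = -576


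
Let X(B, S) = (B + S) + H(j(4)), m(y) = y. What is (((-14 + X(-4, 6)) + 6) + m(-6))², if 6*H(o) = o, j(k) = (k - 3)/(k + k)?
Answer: 330625/2304 ≈ 143.50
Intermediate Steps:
j(k) = (-3 + k)/(2*k) (j(k) = (-3 + k)/((2*k)) = (-3 + k)*(1/(2*k)) = (-3 + k)/(2*k))
H(o) = o/6
X(B, S) = 1/48 + B + S (X(B, S) = (B + S) + ((½)*(-3 + 4)/4)/6 = (B + S) + ((½)*(¼)*1)/6 = (B + S) + (⅙)*(⅛) = (B + S) + 1/48 = 1/48 + B + S)
(((-14 + X(-4, 6)) + 6) + m(-6))² = (((-14 + (1/48 - 4 + 6)) + 6) - 6)² = (((-14 + 97/48) + 6) - 6)² = ((-575/48 + 6) - 6)² = (-287/48 - 6)² = (-575/48)² = 330625/2304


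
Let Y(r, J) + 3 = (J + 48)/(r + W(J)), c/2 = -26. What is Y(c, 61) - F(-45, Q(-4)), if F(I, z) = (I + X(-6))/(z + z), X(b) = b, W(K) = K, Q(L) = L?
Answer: 197/72 ≈ 2.7361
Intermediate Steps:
c = -52 (c = 2*(-26) = -52)
F(I, z) = (-6 + I)/(2*z) (F(I, z) = (I - 6)/(z + z) = (-6 + I)/((2*z)) = (-6 + I)*(1/(2*z)) = (-6 + I)/(2*z))
Y(r, J) = -3 + (48 + J)/(J + r) (Y(r, J) = -3 + (J + 48)/(r + J) = -3 + (48 + J)/(J + r))
Y(c, 61) - F(-45, Q(-4)) = (48 - 3*(-52) - 2*61)/(61 - 52) - (-6 - 45)/(2*(-4)) = (48 + 156 - 122)/9 - (-1)*(-51)/(2*4) = (⅑)*82 - 1*51/8 = 82/9 - 51/8 = 197/72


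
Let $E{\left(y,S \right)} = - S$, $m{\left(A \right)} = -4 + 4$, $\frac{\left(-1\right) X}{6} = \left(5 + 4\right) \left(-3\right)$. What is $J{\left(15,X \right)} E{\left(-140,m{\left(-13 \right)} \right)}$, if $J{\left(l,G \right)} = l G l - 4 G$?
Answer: $0$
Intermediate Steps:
$X = 162$ ($X = - 6 \left(5 + 4\right) \left(-3\right) = - 6 \cdot 9 \left(-3\right) = \left(-6\right) \left(-27\right) = 162$)
$J{\left(l,G \right)} = - 4 G + G l^{2}$ ($J{\left(l,G \right)} = G l l - 4 G = G l^{2} - 4 G = - 4 G + G l^{2}$)
$m{\left(A \right)} = 0$
$J{\left(15,X \right)} E{\left(-140,m{\left(-13 \right)} \right)} = 162 \left(-4 + 15^{2}\right) \left(\left(-1\right) 0\right) = 162 \left(-4 + 225\right) 0 = 162 \cdot 221 \cdot 0 = 35802 \cdot 0 = 0$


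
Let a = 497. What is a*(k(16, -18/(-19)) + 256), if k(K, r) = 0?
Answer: 127232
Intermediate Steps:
a*(k(16, -18/(-19)) + 256) = 497*(0 + 256) = 497*256 = 127232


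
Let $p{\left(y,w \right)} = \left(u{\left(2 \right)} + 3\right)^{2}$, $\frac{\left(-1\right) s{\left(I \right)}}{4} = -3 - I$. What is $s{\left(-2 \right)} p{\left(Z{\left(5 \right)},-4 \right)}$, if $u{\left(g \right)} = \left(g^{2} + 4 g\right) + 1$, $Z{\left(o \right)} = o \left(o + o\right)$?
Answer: $1024$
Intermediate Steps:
$Z{\left(o \right)} = 2 o^{2}$ ($Z{\left(o \right)} = o 2 o = 2 o^{2}$)
$s{\left(I \right)} = 12 + 4 I$ ($s{\left(I \right)} = - 4 \left(-3 - I\right) = 12 + 4 I$)
$u{\left(g \right)} = 1 + g^{2} + 4 g$
$p{\left(y,w \right)} = 256$ ($p{\left(y,w \right)} = \left(\left(1 + 2^{2} + 4 \cdot 2\right) + 3\right)^{2} = \left(\left(1 + 4 + 8\right) + 3\right)^{2} = \left(13 + 3\right)^{2} = 16^{2} = 256$)
$s{\left(-2 \right)} p{\left(Z{\left(5 \right)},-4 \right)} = \left(12 + 4 \left(-2\right)\right) 256 = \left(12 - 8\right) 256 = 4 \cdot 256 = 1024$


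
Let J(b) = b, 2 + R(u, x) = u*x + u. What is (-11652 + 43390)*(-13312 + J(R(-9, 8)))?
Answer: -425130510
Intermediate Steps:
R(u, x) = -2 + u + u*x (R(u, x) = -2 + (u*x + u) = -2 + (u + u*x) = -2 + u + u*x)
(-11652 + 43390)*(-13312 + J(R(-9, 8))) = (-11652 + 43390)*(-13312 + (-2 - 9 - 9*8)) = 31738*(-13312 + (-2 - 9 - 72)) = 31738*(-13312 - 83) = 31738*(-13395) = -425130510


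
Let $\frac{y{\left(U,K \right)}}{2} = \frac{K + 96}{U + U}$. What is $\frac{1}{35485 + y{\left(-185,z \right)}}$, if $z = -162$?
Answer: $\frac{185}{6564791} \approx 2.8181 \cdot 10^{-5}$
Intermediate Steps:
$y{\left(U,K \right)} = \frac{96 + K}{U}$ ($y{\left(U,K \right)} = 2 \frac{K + 96}{U + U} = 2 \frac{96 + K}{2 U} = \frac{96 + K}{U}$)
$\frac{1}{35485 + y{\left(-185,z \right)}} = \frac{1}{35485 + \frac{96 - 162}{-185}} = \frac{1}{35485 - - \frac{66}{185}} = \frac{1}{35485 + \frac{66}{185}} = \frac{1}{\frac{6564791}{185}} = \frac{185}{6564791}$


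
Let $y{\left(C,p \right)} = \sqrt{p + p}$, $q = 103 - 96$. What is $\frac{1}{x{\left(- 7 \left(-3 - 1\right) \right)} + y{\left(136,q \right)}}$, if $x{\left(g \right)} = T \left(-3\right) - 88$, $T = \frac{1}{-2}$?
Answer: $- \frac{346}{29873} - \frac{4 \sqrt{14}}{29873} \approx -0.012083$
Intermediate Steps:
$T = - \frac{1}{2} \approx -0.5$
$q = 7$
$y{\left(C,p \right)} = \sqrt{2} \sqrt{p}$ ($y{\left(C,p \right)} = \sqrt{2 p} = \sqrt{2} \sqrt{p}$)
$x{\left(g \right)} = - \frac{173}{2}$ ($x{\left(g \right)} = \left(- \frac{1}{2}\right) \left(-3\right) - 88 = \frac{3}{2} - 88 = - \frac{173}{2}$)
$\frac{1}{x{\left(- 7 \left(-3 - 1\right) \right)} + y{\left(136,q \right)}} = \frac{1}{- \frac{173}{2} + \sqrt{2} \sqrt{7}} = \frac{1}{- \frac{173}{2} + \sqrt{14}}$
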